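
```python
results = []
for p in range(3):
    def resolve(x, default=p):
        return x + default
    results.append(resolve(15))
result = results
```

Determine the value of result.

Step 1: Default argument default=p is evaluated at function definition time.
Step 2: Each iteration creates resolve with default = current p value.
Step 3: resolve(15) returns 15 + default. results = [15, 16, 17]

The answer is [15, 16, 17].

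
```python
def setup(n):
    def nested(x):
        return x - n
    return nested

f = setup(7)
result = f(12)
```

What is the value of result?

Step 1: setup(7) creates a closure capturing n = 7.
Step 2: f(12) computes 12 - 7 = 5.
Step 3: result = 5

The answer is 5.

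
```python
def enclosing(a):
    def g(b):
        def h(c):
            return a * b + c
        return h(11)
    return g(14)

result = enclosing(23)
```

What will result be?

Step 1: a = 23, b = 14, c = 11.
Step 2: h() computes a * b + c = 23 * 14 + 11 = 333.
Step 3: result = 333

The answer is 333.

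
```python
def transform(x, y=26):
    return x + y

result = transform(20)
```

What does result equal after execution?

Step 1: transform(20) uses default y = 26.
Step 2: Returns 20 + 26 = 46.
Step 3: result = 46

The answer is 46.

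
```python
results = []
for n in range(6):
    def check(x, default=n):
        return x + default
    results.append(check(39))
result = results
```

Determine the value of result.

Step 1: Default argument default=n is evaluated at function definition time.
Step 2: Each iteration creates check with default = current n value.
Step 3: check(39) returns 39 + default. results = [39, 40, 41, 42, 43, 44]

The answer is [39, 40, 41, 42, 43, 44].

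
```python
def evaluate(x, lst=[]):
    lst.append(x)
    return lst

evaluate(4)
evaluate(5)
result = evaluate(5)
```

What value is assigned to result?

Step 1: Mutable default argument gotcha! The list [] is created once.
Step 2: Each call appends to the SAME list: [4], [4, 5], [4, 5, 5].
Step 3: result = [4, 5, 5]

The answer is [4, 5, 5].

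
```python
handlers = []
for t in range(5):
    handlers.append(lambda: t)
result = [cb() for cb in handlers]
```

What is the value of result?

Step 1: All 5 lambdas share the same variable t.
Step 2: After the loop, t = 4.
Step 3: Each call returns 4. result = [4, 4, 4, 4, 4]

The answer is [4, 4, 4, 4, 4].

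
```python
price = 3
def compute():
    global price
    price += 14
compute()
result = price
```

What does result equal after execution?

Step 1: price = 3 globally.
Step 2: compute() modifies global price: price += 14 = 17.
Step 3: result = 17

The answer is 17.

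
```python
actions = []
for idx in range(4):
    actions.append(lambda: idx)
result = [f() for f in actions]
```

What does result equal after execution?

Step 1: All 4 lambdas share the same variable idx.
Step 2: After the loop, idx = 3.
Step 3: Each call returns 3. result = [3, 3, 3, 3]

The answer is [3, 3, 3, 3].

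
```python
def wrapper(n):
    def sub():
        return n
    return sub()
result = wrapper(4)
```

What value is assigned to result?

Step 1: wrapper(4) binds parameter n = 4.
Step 2: sub() looks up n in enclosing scope and finds the parameter n = 4.
Step 3: result = 4

The answer is 4.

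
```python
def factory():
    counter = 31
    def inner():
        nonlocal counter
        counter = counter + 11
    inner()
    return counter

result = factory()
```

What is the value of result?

Step 1: factory() sets counter = 31.
Step 2: inner() uses nonlocal to modify counter in factory's scope: counter = 31 + 11 = 42.
Step 3: factory() returns the modified counter = 42

The answer is 42.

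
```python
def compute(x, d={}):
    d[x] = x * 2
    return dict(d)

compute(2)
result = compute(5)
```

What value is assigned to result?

Step 1: Mutable default dict is shared across calls.
Step 2: First call adds 2: 4. Second call adds 5: 10.
Step 3: result = {2: 4, 5: 10}

The answer is {2: 4, 5: 10}.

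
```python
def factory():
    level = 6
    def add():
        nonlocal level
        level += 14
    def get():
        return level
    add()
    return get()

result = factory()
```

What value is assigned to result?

Step 1: level = 6. add() modifies it via nonlocal, get() reads it.
Step 2: add() makes level = 6 + 14 = 20.
Step 3: get() returns 20. result = 20

The answer is 20.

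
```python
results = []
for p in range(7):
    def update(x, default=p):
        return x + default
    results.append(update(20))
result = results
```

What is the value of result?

Step 1: Default argument default=p is evaluated at function definition time.
Step 2: Each iteration creates update with default = current p value.
Step 3: update(20) returns 20 + default. results = [20, 21, 22, 23, 24, 25, 26]

The answer is [20, 21, 22, 23, 24, 25, 26].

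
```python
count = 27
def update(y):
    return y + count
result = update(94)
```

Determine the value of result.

Step 1: count = 27 is defined globally.
Step 2: update(94) uses parameter y = 94 and looks up count from global scope = 27.
Step 3: result = 94 + 27 = 121

The answer is 121.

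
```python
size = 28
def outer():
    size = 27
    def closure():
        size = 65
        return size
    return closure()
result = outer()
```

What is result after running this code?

Step 1: Three scopes define size: global (28), outer (27), closure (65).
Step 2: closure() has its own local size = 65, which shadows both enclosing and global.
Step 3: result = 65 (local wins in LEGB)

The answer is 65.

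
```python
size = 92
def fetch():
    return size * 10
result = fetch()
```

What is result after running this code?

Step 1: size = 92 is defined globally.
Step 2: fetch() looks up size from global scope = 92, then computes 92 * 10 = 920.
Step 3: result = 920

The answer is 920.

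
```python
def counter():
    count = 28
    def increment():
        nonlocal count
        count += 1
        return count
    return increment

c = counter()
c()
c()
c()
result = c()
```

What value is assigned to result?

Step 1: counter() creates closure with count = 28.
Step 2: Each c() call increments count via nonlocal. After 4 calls: 28 + 4 = 32.
Step 3: result = 32

The answer is 32.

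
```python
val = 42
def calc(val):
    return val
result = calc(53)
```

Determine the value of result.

Step 1: Global val = 42.
Step 2: calc(53) takes parameter val = 53, which shadows the global.
Step 3: result = 53

The answer is 53.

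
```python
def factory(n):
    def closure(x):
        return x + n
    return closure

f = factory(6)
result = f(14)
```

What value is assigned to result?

Step 1: factory(6) creates a closure that captures n = 6.
Step 2: f(14) calls the closure with x = 14, returning 14 + 6 = 20.
Step 3: result = 20

The answer is 20.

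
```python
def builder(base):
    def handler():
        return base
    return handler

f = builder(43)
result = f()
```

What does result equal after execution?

Step 1: builder(43) creates closure capturing base = 43.
Step 2: f() returns the captured base = 43.
Step 3: result = 43

The answer is 43.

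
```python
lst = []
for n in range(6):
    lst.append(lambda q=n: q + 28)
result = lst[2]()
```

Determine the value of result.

Step 1: Default argument q=n captures n's value at definition time.
Step 2: lst[2] was defined when n = 2, so q defaults to 2.
Step 3: result = 2 + 28 = 30 (default arg fixes the late binding issue)

The answer is 30.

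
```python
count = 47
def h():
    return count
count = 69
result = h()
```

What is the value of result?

Step 1: count is first set to 47, then reassigned to 69.
Step 2: h() is called after the reassignment, so it looks up the current global count = 69.
Step 3: result = 69

The answer is 69.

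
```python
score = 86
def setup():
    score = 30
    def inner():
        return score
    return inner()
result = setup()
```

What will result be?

Step 1: score = 86 globally, but setup() defines score = 30 locally.
Step 2: inner() looks up score. Not in local scope, so checks enclosing scope (setup) and finds score = 30.
Step 3: result = 30

The answer is 30.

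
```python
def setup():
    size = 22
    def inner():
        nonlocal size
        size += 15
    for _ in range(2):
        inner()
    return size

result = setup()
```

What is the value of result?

Step 1: size = 22.
Step 2: inner() is called 2 times in a loop, each adding 15 via nonlocal.
Step 3: size = 22 + 15 * 2 = 52

The answer is 52.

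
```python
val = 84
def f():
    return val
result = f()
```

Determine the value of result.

Step 1: val = 84 is defined in the global scope.
Step 2: f() looks up val. No local val exists, so Python checks the global scope via LEGB rule and finds val = 84.
Step 3: result = 84

The answer is 84.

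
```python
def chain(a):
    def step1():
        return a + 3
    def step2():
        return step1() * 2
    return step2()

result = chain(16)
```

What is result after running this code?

Step 1: chain(16) captures a = 16.
Step 2: step2() calls step1() which returns 16 + 3 = 19.
Step 3: step2() returns 19 * 2 = 38

The answer is 38.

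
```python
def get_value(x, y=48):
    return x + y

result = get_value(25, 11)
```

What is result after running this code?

Step 1: get_value(25, 11) overrides default y with 11.
Step 2: Returns 25 + 11 = 36.
Step 3: result = 36

The answer is 36.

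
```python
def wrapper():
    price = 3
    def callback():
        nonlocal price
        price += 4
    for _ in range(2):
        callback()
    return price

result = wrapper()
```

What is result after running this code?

Step 1: price = 3.
Step 2: callback() is called 2 times in a loop, each adding 4 via nonlocal.
Step 3: price = 3 + 4 * 2 = 11

The answer is 11.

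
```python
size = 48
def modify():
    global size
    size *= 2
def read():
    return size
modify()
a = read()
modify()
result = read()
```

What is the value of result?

Step 1: size = 48.
Step 2: First modify(): size = 48 * 2 = 96.
Step 3: Second modify(): size = 96 * 2 = 192.
Step 4: read() returns 192

The answer is 192.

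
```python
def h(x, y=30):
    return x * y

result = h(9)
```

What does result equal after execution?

Step 1: h(9) uses default y = 30.
Step 2: Returns 9 * 30 = 270.
Step 3: result = 270

The answer is 270.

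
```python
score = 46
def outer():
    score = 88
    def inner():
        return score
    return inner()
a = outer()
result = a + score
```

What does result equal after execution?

Step 1: outer() has local score = 88. inner() reads from enclosing.
Step 2: outer() returns 88. Global score = 46 unchanged.
Step 3: result = 88 + 46 = 134

The answer is 134.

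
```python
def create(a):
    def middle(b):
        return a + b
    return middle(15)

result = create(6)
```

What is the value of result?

Step 1: create(6) passes a = 6.
Step 2: middle(15) has b = 15, reads a = 6 from enclosing.
Step 3: result = 6 + 15 = 21

The answer is 21.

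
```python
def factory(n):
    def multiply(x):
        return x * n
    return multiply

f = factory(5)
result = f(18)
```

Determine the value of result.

Step 1: factory(5) returns multiply closure with n = 5.
Step 2: f(18) computes 18 * 5 = 90.
Step 3: result = 90

The answer is 90.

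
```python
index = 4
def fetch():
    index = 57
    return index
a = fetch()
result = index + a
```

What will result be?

Step 1: Global index = 4. fetch() returns local index = 57.
Step 2: a = 57. Global index still = 4.
Step 3: result = 4 + 57 = 61

The answer is 61.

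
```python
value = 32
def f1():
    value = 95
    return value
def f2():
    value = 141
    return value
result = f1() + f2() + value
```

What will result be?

Step 1: Each function shadows global value with its own local.
Step 2: f1() returns 95, f2() returns 141.
Step 3: Global value = 32 is unchanged. result = 95 + 141 + 32 = 268

The answer is 268.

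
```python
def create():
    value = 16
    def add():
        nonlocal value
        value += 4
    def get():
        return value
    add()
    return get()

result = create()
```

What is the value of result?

Step 1: value = 16. add() modifies it via nonlocal, get() reads it.
Step 2: add() makes value = 16 + 4 = 20.
Step 3: get() returns 20. result = 20

The answer is 20.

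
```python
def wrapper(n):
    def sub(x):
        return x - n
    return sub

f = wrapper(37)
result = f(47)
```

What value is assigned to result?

Step 1: wrapper(37) creates a closure capturing n = 37.
Step 2: f(47) computes 47 - 37 = 10.
Step 3: result = 10

The answer is 10.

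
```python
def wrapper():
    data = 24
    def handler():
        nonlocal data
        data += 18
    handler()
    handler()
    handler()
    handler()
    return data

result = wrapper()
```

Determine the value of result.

Step 1: data starts at 24.
Step 2: handler() is called 4 times, each adding 18.
Step 3: data = 24 + 18 * 4 = 96

The answer is 96.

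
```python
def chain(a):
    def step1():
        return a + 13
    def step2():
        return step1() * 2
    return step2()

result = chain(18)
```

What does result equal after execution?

Step 1: chain(18) captures a = 18.
Step 2: step2() calls step1() which returns 18 + 13 = 31.
Step 3: step2() returns 31 * 2 = 62

The answer is 62.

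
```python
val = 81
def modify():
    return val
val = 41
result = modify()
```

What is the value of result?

Step 1: val is first set to 81, then reassigned to 41.
Step 2: modify() is called after the reassignment, so it looks up the current global val = 41.
Step 3: result = 41

The answer is 41.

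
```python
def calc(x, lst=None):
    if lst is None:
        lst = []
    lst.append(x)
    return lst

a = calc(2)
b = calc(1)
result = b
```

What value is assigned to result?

Step 1: None default with guard creates a NEW list each call.
Step 2: a = [2] (fresh list). b = [1] (another fresh list).
Step 3: result = [1] (this is the fix for mutable default)

The answer is [1].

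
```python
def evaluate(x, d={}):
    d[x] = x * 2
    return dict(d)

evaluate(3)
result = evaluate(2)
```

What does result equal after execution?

Step 1: Mutable default dict is shared across calls.
Step 2: First call adds 3: 6. Second call adds 2: 4.
Step 3: result = {3: 6, 2: 4}

The answer is {3: 6, 2: 4}.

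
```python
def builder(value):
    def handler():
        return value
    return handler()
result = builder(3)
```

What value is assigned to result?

Step 1: builder(3) binds parameter value = 3.
Step 2: handler() looks up value in enclosing scope and finds the parameter value = 3.
Step 3: result = 3

The answer is 3.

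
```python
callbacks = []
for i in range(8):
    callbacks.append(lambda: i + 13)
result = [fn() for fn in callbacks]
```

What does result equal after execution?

Step 1: All lambdas capture i by reference. After the loop, i = 7.
Step 2: Each call returns 7 + 13 = 20.
Step 3: result = [20, 20, 20, 20, 20, 20, 20, 20]

The answer is [20, 20, 20, 20, 20, 20, 20, 20].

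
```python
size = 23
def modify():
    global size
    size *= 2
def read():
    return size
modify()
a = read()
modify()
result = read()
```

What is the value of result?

Step 1: size = 23.
Step 2: First modify(): size = 23 * 2 = 46.
Step 3: Second modify(): size = 46 * 2 = 92.
Step 4: read() returns 92

The answer is 92.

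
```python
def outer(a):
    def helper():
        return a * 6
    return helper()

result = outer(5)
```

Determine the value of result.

Step 1: outer(5) binds parameter a = 5.
Step 2: helper() accesses a = 5 from enclosing scope.
Step 3: result = 5 * 6 = 30

The answer is 30.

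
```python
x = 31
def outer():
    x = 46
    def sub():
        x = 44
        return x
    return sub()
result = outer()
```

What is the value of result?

Step 1: Three scopes define x: global (31), outer (46), sub (44).
Step 2: sub() has its own local x = 44, which shadows both enclosing and global.
Step 3: result = 44 (local wins in LEGB)

The answer is 44.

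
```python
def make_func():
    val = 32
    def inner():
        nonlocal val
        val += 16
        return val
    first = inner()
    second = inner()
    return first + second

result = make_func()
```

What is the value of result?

Step 1: val starts at 32.
Step 2: First call: val = 32 + 16 = 48, returns 48.
Step 3: Second call: val = 48 + 16 = 64, returns 64.
Step 4: result = 48 + 64 = 112

The answer is 112.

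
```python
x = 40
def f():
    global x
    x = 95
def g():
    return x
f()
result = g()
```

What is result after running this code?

Step 1: x = 40.
Step 2: f() sets global x = 95.
Step 3: g() reads global x = 95. result = 95

The answer is 95.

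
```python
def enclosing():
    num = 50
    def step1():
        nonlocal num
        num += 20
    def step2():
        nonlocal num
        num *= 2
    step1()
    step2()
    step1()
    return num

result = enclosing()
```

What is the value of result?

Step 1: num = 50.
Step 2: step1(): num = 50 + 20 = 70.
Step 3: step2(): num = 70 * 2 = 140.
Step 4: step1(): num = 140 + 20 = 160. result = 160

The answer is 160.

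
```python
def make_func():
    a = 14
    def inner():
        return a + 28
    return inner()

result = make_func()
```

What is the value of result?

Step 1: make_func() defines a = 14.
Step 2: inner() reads a = 14 from enclosing scope, returns 14 + 28 = 42.
Step 3: result = 42

The answer is 42.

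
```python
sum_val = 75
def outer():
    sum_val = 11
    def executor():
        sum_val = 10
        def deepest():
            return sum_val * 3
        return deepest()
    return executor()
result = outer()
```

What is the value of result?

Step 1: deepest() looks up sum_val through LEGB: not local, finds sum_val = 10 in enclosing executor().
Step 2: Returns 10 * 3 = 30.
Step 3: result = 30

The answer is 30.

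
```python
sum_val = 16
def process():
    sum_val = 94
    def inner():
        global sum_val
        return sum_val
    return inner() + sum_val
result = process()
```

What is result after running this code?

Step 1: Global sum_val = 16. process() shadows with local sum_val = 94.
Step 2: inner() uses global keyword, so inner() returns global sum_val = 16.
Step 3: process() returns 16 + 94 = 110

The answer is 110.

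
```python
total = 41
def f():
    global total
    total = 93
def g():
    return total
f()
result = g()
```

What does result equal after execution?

Step 1: total = 41.
Step 2: f() sets global total = 93.
Step 3: g() reads global total = 93. result = 93

The answer is 93.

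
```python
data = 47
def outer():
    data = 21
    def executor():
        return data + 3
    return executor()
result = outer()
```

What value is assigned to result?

Step 1: outer() shadows global data with data = 21.
Step 2: executor() finds data = 21 in enclosing scope, computes 21 + 3 = 24.
Step 3: result = 24

The answer is 24.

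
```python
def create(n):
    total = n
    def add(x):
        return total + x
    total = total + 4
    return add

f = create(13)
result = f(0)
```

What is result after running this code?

Step 1: create(13) sets total = 13, then total = 13 + 4 = 17.
Step 2: Closures capture by reference, so add sees total = 17.
Step 3: f(0) returns 17 + 0 = 17

The answer is 17.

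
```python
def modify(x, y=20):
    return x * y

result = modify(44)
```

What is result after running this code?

Step 1: modify(44) uses default y = 20.
Step 2: Returns 44 * 20 = 880.
Step 3: result = 880

The answer is 880.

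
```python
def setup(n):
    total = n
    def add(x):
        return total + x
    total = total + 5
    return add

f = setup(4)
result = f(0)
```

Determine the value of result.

Step 1: setup(4) sets total = 4, then total = 4 + 5 = 9.
Step 2: Closures capture by reference, so add sees total = 9.
Step 3: f(0) returns 9 + 0 = 9

The answer is 9.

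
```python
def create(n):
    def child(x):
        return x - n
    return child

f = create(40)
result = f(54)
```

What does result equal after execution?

Step 1: create(40) creates a closure capturing n = 40.
Step 2: f(54) computes 54 - 40 = 14.
Step 3: result = 14

The answer is 14.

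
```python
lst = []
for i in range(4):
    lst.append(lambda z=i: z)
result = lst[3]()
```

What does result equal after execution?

Step 1: Default argument z=i captures i's value at each iteration.
Step 2: lst[3] captured z = 3 when i was 3.
Step 3: result = 3

The answer is 3.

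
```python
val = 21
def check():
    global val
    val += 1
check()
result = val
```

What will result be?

Step 1: val = 21 globally.
Step 2: check() modifies global val: val += 1 = 22.
Step 3: result = 22

The answer is 22.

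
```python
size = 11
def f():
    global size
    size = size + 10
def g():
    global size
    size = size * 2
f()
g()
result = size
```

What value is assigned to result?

Step 1: size = 11.
Step 2: f() adds 10: size = 11 + 10 = 21.
Step 3: g() doubles: size = 21 * 2 = 42.
Step 4: result = 42

The answer is 42.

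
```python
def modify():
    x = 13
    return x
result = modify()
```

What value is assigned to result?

Step 1: modify() defines x = 13 in its local scope.
Step 2: return x finds the local variable x = 13.
Step 3: result = 13

The answer is 13.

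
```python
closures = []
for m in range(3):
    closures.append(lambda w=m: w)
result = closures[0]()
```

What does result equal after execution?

Step 1: Default argument w=m captures m's value at each iteration.
Step 2: closures[0] captured w = 0 when m was 0.
Step 3: result = 0

The answer is 0.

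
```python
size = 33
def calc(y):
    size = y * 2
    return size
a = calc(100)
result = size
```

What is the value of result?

Step 1: Global size = 33.
Step 2: calc(100) creates local size = 100 * 2 = 200.
Step 3: Global size unchanged because no global keyword. result = 33

The answer is 33.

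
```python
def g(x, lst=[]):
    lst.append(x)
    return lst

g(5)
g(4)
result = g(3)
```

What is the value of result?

Step 1: Mutable default argument gotcha! The list [] is created once.
Step 2: Each call appends to the SAME list: [5], [5, 4], [5, 4, 3].
Step 3: result = [5, 4, 3]

The answer is [5, 4, 3].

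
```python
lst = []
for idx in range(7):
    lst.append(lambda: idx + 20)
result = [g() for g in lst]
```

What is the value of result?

Step 1: All lambdas capture idx by reference. After the loop, idx = 6.
Step 2: Each call returns 6 + 20 = 26.
Step 3: result = [26, 26, 26, 26, 26, 26, 26]

The answer is [26, 26, 26, 26, 26, 26, 26].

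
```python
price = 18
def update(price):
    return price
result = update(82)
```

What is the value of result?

Step 1: Global price = 18.
Step 2: update(82) takes parameter price = 82, which shadows the global.
Step 3: result = 82

The answer is 82.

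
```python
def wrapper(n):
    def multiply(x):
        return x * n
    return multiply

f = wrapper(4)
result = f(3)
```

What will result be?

Step 1: wrapper(4) returns multiply closure with n = 4.
Step 2: f(3) computes 3 * 4 = 12.
Step 3: result = 12

The answer is 12.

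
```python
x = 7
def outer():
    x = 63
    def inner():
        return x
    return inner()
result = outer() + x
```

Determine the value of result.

Step 1: Global x = 7. outer() shadows with x = 63.
Step 2: inner() returns enclosing x = 63. outer() = 63.
Step 3: result = 63 + global x (7) = 70

The answer is 70.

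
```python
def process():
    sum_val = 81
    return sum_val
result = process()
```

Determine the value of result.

Step 1: process() defines sum_val = 81 in its local scope.
Step 2: return sum_val finds the local variable sum_val = 81.
Step 3: result = 81

The answer is 81.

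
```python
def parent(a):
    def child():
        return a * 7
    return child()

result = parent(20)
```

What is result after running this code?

Step 1: parent(20) binds parameter a = 20.
Step 2: child() accesses a = 20 from enclosing scope.
Step 3: result = 20 * 7 = 140

The answer is 140.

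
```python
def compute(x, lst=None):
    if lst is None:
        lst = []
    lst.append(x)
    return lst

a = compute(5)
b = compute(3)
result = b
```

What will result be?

Step 1: None default with guard creates a NEW list each call.
Step 2: a = [5] (fresh list). b = [3] (another fresh list).
Step 3: result = [3] (this is the fix for mutable default)

The answer is [3].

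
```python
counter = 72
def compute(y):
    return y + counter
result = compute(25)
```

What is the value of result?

Step 1: counter = 72 is defined globally.
Step 2: compute(25) uses parameter y = 25 and looks up counter from global scope = 72.
Step 3: result = 25 + 72 = 97

The answer is 97.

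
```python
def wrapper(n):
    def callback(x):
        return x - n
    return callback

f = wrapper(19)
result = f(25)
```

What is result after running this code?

Step 1: wrapper(19) creates a closure capturing n = 19.
Step 2: f(25) computes 25 - 19 = 6.
Step 3: result = 6

The answer is 6.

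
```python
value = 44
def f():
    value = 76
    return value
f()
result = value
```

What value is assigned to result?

Step 1: Global value = 44.
Step 2: f() creates local value = 76 (shadow, not modification).
Step 3: After f() returns, global value is unchanged. result = 44

The answer is 44.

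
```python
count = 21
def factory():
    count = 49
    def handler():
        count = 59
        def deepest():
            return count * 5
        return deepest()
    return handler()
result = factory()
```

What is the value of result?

Step 1: deepest() looks up count through LEGB: not local, finds count = 59 in enclosing handler().
Step 2: Returns 59 * 5 = 295.
Step 3: result = 295

The answer is 295.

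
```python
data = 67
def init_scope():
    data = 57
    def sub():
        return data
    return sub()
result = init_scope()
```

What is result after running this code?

Step 1: data = 67 globally, but init_scope() defines data = 57 locally.
Step 2: sub() looks up data. Not in local scope, so checks enclosing scope (init_scope) and finds data = 57.
Step 3: result = 57

The answer is 57.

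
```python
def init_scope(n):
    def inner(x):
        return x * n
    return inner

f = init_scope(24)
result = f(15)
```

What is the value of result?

Step 1: init_scope(24) creates a closure capturing n = 24.
Step 2: f(15) computes 15 * 24 = 360.
Step 3: result = 360

The answer is 360.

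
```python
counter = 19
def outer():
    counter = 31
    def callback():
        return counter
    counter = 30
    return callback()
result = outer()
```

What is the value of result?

Step 1: outer() sets counter = 31, then later counter = 30.
Step 2: callback() is called after counter is reassigned to 30. Closures capture variables by reference, not by value.
Step 3: result = 30

The answer is 30.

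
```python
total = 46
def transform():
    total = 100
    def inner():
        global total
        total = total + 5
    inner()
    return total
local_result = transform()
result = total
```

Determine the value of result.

Step 1: Global total = 46. transform() creates local total = 100.
Step 2: inner() declares global total and adds 5: global total = 46 + 5 = 51.
Step 3: transform() returns its local total = 100 (unaffected by inner).
Step 4: result = global total = 51

The answer is 51.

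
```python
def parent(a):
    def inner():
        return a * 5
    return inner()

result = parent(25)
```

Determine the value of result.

Step 1: parent(25) binds parameter a = 25.
Step 2: inner() accesses a = 25 from enclosing scope.
Step 3: result = 25 * 5 = 125

The answer is 125.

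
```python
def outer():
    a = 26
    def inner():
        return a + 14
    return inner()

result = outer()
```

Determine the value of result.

Step 1: outer() defines a = 26.
Step 2: inner() reads a = 26 from enclosing scope, returns 26 + 14 = 40.
Step 3: result = 40

The answer is 40.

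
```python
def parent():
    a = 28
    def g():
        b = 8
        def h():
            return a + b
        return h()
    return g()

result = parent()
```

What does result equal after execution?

Step 1: parent() defines a = 28. g() defines b = 8.
Step 2: h() accesses both from enclosing scopes: a = 28, b = 8.
Step 3: result = 28 + 8 = 36

The answer is 36.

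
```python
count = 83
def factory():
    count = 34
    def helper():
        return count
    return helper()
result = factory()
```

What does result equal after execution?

Step 1: count = 83 globally, but factory() defines count = 34 locally.
Step 2: helper() looks up count. Not in local scope, so checks enclosing scope (factory) and finds count = 34.
Step 3: result = 34

The answer is 34.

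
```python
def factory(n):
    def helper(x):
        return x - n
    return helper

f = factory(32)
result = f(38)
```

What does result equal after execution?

Step 1: factory(32) creates a closure capturing n = 32.
Step 2: f(38) computes 38 - 32 = 6.
Step 3: result = 6

The answer is 6.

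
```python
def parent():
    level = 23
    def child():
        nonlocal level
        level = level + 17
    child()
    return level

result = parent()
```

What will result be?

Step 1: parent() sets level = 23.
Step 2: child() uses nonlocal to modify level in parent's scope: level = 23 + 17 = 40.
Step 3: parent() returns the modified level = 40

The answer is 40.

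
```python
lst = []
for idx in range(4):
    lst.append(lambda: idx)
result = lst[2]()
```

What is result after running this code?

Step 1: The loop creates 4 lambdas, all referencing the same variable idx.
Step 2: After the loop, idx = 3 (final value).
Step 3: lst[2]() looks up idx at call time and finds 3. This is the late binding gotcha. result = 3

The answer is 3.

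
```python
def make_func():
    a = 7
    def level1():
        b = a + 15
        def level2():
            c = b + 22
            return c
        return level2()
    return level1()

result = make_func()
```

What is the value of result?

Step 1: a = 7. b = a + 15 = 22.
Step 2: c = b + 22 = 22 + 22 = 44.
Step 3: result = 44

The answer is 44.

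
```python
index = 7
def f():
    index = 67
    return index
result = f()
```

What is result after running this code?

Step 1: Global index = 7.
Step 2: f() creates local index = 67, shadowing the global.
Step 3: Returns local index = 67. result = 67

The answer is 67.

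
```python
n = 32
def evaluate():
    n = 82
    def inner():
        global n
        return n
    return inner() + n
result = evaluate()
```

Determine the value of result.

Step 1: Global n = 32. evaluate() shadows with local n = 82.
Step 2: inner() uses global keyword, so inner() returns global n = 32.
Step 3: evaluate() returns 32 + 82 = 114

The answer is 114.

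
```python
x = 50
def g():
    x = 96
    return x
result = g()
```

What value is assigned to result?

Step 1: Global x = 50.
Step 2: g() creates local x = 96, shadowing the global.
Step 3: Returns local x = 96. result = 96

The answer is 96.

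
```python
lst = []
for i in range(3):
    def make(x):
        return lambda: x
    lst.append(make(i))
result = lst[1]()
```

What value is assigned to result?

Step 1: make(i) creates a new scope capturing x = i at call time.
Step 2: lst[1] = make(1), so its lambda captures x = 1.
Step 3: result = 1 (closure factory fixes late binding)

The answer is 1.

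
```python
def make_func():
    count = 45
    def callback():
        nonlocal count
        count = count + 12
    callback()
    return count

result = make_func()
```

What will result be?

Step 1: make_func() sets count = 45.
Step 2: callback() uses nonlocal to modify count in make_func's scope: count = 45 + 12 = 57.
Step 3: make_func() returns the modified count = 57

The answer is 57.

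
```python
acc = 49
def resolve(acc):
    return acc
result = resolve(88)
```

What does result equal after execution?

Step 1: Global acc = 49.
Step 2: resolve(88) takes parameter acc = 88, which shadows the global.
Step 3: result = 88

The answer is 88.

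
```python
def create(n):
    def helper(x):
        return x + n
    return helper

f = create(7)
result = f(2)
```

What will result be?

Step 1: create(7) creates a closure that captures n = 7.
Step 2: f(2) calls the closure with x = 2, returning 2 + 7 = 9.
Step 3: result = 9

The answer is 9.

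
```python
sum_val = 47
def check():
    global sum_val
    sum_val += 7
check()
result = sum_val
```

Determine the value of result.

Step 1: sum_val = 47 globally.
Step 2: check() modifies global sum_val: sum_val += 7 = 54.
Step 3: result = 54

The answer is 54.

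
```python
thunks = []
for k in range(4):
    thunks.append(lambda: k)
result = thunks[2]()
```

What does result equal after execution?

Step 1: The loop creates 4 lambdas, all referencing the same variable k.
Step 2: After the loop, k = 3 (final value).
Step 3: thunks[2]() looks up k at call time and finds 3. This is the late binding gotcha. result = 3

The answer is 3.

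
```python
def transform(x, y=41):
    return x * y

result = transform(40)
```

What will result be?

Step 1: transform(40) uses default y = 41.
Step 2: Returns 40 * 41 = 1640.
Step 3: result = 1640

The answer is 1640.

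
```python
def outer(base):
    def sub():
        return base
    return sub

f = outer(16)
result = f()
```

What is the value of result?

Step 1: outer(16) creates closure capturing base = 16.
Step 2: f() returns the captured base = 16.
Step 3: result = 16

The answer is 16.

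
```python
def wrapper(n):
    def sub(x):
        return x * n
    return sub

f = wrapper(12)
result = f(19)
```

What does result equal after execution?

Step 1: wrapper(12) creates a closure capturing n = 12.
Step 2: f(19) computes 19 * 12 = 228.
Step 3: result = 228

The answer is 228.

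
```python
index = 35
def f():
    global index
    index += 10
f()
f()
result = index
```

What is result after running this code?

Step 1: index = 35.
Step 2: First f(): index = 35 + 10 = 45.
Step 3: Second f(): index = 45 + 10 = 55. result = 55

The answer is 55.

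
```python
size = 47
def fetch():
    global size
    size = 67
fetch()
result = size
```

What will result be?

Step 1: size = 47 globally.
Step 2: fetch() declares global size and sets it to 67.
Step 3: After fetch(), global size = 67. result = 67

The answer is 67.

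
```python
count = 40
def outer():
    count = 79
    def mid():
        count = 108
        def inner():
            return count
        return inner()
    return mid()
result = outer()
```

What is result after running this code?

Step 1: Three levels of shadowing: global 40, outer 79, mid 108.
Step 2: inner() finds count = 108 in enclosing mid() scope.
Step 3: result = 108

The answer is 108.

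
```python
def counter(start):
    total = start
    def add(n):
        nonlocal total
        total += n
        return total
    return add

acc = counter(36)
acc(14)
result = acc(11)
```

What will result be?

Step 1: counter(36) creates closure with total = 36.
Step 2: First acc(14): total = 36 + 14 = 50.
Step 3: Second acc(11): total = 50 + 11 = 61. result = 61

The answer is 61.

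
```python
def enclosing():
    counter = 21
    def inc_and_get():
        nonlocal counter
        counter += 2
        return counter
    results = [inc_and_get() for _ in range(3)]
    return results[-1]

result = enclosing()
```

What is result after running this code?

Step 1: counter = 21.
Step 2: Three calls to inc_and_get(), each adding 2.
Step 3: Last value = 21 + 2 * 3 = 27

The answer is 27.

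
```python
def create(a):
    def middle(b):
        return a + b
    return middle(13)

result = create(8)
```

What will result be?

Step 1: create(8) passes a = 8.
Step 2: middle(13) has b = 13, reads a = 8 from enclosing.
Step 3: result = 8 + 13 = 21

The answer is 21.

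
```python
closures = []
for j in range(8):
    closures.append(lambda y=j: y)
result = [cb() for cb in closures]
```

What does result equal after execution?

Step 1: Default arg y=j captures j at each iteration.
Step 2: Each lambda has its own default: 0, 1, ..., 7.
Step 3: result = [0, 1, 2, 3, 4, 5, 6, 7]

The answer is [0, 1, 2, 3, 4, 5, 6, 7].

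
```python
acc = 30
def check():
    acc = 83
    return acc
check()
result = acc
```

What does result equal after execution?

Step 1: acc = 30 globally.
Step 2: check() creates a LOCAL acc = 83 (no global keyword!).
Step 3: The global acc is unchanged. result = 30

The answer is 30.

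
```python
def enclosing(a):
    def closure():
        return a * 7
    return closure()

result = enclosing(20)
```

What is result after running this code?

Step 1: enclosing(20) binds parameter a = 20.
Step 2: closure() accesses a = 20 from enclosing scope.
Step 3: result = 20 * 7 = 140

The answer is 140.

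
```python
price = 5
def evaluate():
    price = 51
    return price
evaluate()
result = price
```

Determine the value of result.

Step 1: Global price = 5.
Step 2: evaluate() creates local price = 51 (shadow, not modification).
Step 3: After evaluate() returns, global price is unchanged. result = 5

The answer is 5.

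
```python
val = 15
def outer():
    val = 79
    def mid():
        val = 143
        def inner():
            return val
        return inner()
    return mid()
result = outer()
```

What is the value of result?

Step 1: Three levels of shadowing: global 15, outer 79, mid 143.
Step 2: inner() finds val = 143 in enclosing mid() scope.
Step 3: result = 143

The answer is 143.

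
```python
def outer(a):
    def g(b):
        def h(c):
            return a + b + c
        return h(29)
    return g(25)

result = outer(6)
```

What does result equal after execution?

Step 1: a = 6, b = 25, c = 29 across three nested scopes.
Step 2: h() accesses all three via LEGB rule.
Step 3: result = 6 + 25 + 29 = 60

The answer is 60.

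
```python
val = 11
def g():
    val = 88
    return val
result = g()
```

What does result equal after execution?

Step 1: Global val = 11.
Step 2: g() creates local val = 88, shadowing the global.
Step 3: Returns local val = 88. result = 88

The answer is 88.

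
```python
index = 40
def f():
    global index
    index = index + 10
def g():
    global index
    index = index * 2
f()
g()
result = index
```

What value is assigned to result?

Step 1: index = 40.
Step 2: f() adds 10: index = 40 + 10 = 50.
Step 3: g() doubles: index = 50 * 2 = 100.
Step 4: result = 100

The answer is 100.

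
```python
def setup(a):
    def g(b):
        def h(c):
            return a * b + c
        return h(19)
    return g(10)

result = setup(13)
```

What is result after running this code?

Step 1: a = 13, b = 10, c = 19.
Step 2: h() computes a * b + c = 13 * 10 + 19 = 149.
Step 3: result = 149

The answer is 149.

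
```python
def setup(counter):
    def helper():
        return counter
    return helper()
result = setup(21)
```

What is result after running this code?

Step 1: setup(21) binds parameter counter = 21.
Step 2: helper() looks up counter in enclosing scope and finds the parameter counter = 21.
Step 3: result = 21

The answer is 21.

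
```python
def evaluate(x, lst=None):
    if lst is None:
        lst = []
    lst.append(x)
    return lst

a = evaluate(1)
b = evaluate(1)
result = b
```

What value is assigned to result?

Step 1: None default with guard creates a NEW list each call.
Step 2: a = [1] (fresh list). b = [1] (another fresh list).
Step 3: result = [1] (this is the fix for mutable default)

The answer is [1].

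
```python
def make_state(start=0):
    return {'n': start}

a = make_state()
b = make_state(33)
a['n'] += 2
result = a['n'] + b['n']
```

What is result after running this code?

Step 1: make_state() returns a new dict each call (immutable default 0).
Step 2: a = {'n': 0}, b = {'n': 33}.
Step 3: a['n'] += 2 = 2. result = 2 + 33 = 35

The answer is 35.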